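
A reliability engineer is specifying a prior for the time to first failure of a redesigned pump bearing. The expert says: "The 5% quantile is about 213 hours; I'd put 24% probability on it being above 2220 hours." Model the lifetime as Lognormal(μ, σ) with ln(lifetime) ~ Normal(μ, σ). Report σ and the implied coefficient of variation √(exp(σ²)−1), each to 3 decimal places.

If T ~ Lognormal(μ,σ) then ln T ~ Normal(μ,σ), so the p-quantile of ln T is μ + z_p·σ.
ln(213) = 5.361 and ln(2220) = 7.705; z_{0.05} = -1.645, z_{0.76} = 0.7063.
σ = (7.705 − 5.361)/(0.7063 − (-1.645)) = 0.997.
μ = 5.361 − (-1.645)·0.997 = 7.001.
CV = √(exp(σ²)−1) = √(exp(0.9939)−1) = 1.305.

σ ≈ 0.997, CV ≈ 1.305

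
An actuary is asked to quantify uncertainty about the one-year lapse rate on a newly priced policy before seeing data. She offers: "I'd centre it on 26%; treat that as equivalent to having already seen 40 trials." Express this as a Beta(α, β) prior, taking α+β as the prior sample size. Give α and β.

Under the effective-sample-size interpretation, Beta(α, β) has prior mean α/(α+β) and prior sample size α+β.
So α+β = 40 and α/(α+β) = 0.26, giving α = 0.26·40 = 10.4 and β = 40 − 10.4 = 29.6.

α = 10.4, β = 29.6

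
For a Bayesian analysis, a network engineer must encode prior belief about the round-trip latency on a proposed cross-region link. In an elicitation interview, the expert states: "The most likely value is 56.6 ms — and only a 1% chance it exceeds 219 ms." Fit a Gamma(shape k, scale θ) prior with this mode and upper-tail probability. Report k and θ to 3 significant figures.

Gamma(k,θ) with k>1 has mode (k−1)θ, so θ = 56.6/(k−1).
Need P(X < 219) = 0.99 with θ tied to k this way. Start at k = 2, θ = 56.6: P(X<219) ≈ 0.898.
Too low — raise k to concentrate. Iterating converges to k ≈ 3.3.
Then θ = 56.6/(3.3−1) ≈ 24.6.

k ≈ 3.3, θ ≈ 24.6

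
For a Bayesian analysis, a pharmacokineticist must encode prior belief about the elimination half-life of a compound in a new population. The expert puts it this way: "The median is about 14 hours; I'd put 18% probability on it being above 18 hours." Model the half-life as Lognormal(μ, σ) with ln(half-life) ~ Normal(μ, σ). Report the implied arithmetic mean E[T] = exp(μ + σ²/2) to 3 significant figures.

If T ~ Lognormal(μ,σ) then ln T ~ Normal(μ,σ), so the p-quantile of ln T is μ + z_p·σ.
ln(14) = 2.639 and ln(18) = 2.89; z_{0.5} = 0, z_{0.82} = 0.9154.
σ = (2.89 − 2.639)/(0.9154 − (0)) = 0.275.
μ = 2.639 − (0)·0.275 = 2.639.
E[T] = exp(μ + σ²/2) = exp(2.639 + 0.0377) = 14.5 hours.

E[T] ≈ 14.5 hours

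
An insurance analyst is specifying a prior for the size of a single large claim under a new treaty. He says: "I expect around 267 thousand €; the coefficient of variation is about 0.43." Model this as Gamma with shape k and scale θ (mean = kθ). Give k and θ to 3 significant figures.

k ≈ 5.41, θ ≈ 49.4

For Gamma(k, scale θ): mean = kθ, variance = kθ², so CV = 1/√k.
CV = 0.43, hence k = 1/CV² = 5.41.
Then θ = mean/k = 267/5.41 = 49.4.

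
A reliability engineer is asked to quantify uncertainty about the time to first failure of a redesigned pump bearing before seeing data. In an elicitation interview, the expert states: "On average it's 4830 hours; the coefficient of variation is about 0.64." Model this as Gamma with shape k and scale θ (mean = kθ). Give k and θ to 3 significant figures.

k ≈ 2.44, θ ≈ 1980

For Gamma(k, scale θ): mean = kθ, variance = kθ², so CV = 1/√k.
CV = 0.64, hence k = 1/CV² = 2.44.
Then θ = mean/k = 4830/2.44 = 1980.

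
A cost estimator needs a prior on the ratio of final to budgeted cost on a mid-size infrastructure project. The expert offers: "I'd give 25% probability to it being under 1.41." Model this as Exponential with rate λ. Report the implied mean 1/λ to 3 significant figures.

P(T < 1.41) = 1 − e^(−λ·1.41) = 0.25, so λ = −ln(1−0.25)/1.41 = −ln(0.75)/1.41 = 0.204.
Mean = 1/λ = 4.9.

mean ≈ 4.9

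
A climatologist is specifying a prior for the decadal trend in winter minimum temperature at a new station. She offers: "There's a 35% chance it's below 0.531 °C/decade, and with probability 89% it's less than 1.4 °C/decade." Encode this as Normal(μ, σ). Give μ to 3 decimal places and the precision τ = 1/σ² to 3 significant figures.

μ = 0.739, τ = 3.44

For Normal(μ,σ), the p-quantile is μ + z_p·σ. Here z_{0.35} = -0.3853, z_{0.89} = 1.227.
So 0.531 = μ − 0.3853σ and 1.4 = μ + 1.227σ.
Subtracting: σ = (1.4 − 0.531)/(1.227 − (-0.3853)) = 0.539.
Then μ = 0.531 − (-0.3853)·0.539 = 0.739.
Precision τ = 1/σ² = 1/0.5391² = 3.44.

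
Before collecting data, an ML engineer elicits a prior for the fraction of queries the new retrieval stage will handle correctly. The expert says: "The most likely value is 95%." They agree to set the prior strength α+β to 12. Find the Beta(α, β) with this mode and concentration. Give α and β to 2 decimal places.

For α,β > 1 the Beta mode is (α−1)/(α+β−2). With α+β = 12, the mode is (α−1)/10.
Set (α−1)/10 = 0.95 → α = 1 + 0.95·10 = 10.50.
β = 12 − α = 1.50.

α = 10.50, β = 1.50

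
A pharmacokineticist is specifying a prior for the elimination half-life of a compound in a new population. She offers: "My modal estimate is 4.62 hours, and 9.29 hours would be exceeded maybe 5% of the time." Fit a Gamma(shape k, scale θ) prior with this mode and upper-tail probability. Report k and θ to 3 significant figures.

k ≈ 6.68, θ ≈ 0.814

Gamma(k,θ) with k>1 has mode (k−1)θ, so θ = 4.62/(k−1).
Need P(X < 9.29) = 0.95 with θ tied to k this way. Start at k = 2, θ = 4.62: P(X<9.29) ≈ 0.597.
Too low — raise k to concentrate. Iterating converges to k ≈ 6.68.
Then θ = 4.62/(6.68−1) ≈ 0.814.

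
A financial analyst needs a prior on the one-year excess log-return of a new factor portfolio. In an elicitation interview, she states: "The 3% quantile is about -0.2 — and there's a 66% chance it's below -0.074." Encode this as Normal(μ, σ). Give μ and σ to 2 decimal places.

For Normal(μ,σ), the p-quantile is μ + z_p·σ. Here z_{0.03} = -1.881, z_{0.66} = 0.4125.
So -0.2 = μ − 1.881σ and -0.074 = μ + 0.4125σ.
Subtracting: σ = (-0.074 − -0.2)/(0.4125 − (-1.881)) = 0.05.
Then μ = -0.2 − (-1.881)·0.05 = -0.10.

μ = -0.10, σ = 0.05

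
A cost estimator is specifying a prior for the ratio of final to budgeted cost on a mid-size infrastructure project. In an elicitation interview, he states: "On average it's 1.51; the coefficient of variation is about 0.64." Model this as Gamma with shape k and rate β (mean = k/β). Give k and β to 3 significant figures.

For Gamma(k, rate β): mean = k/β, variance = k/β², so CV = 1/√k.
CV = 0.64, hence k = 1/CV² = 2.44.
Then β = k/mean = 2.44/1.51 = 1.62.

k ≈ 2.44, β ≈ 1.62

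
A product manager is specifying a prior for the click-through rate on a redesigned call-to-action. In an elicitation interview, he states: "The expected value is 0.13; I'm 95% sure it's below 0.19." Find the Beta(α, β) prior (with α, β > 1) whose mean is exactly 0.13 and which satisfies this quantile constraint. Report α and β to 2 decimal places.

With mean 0.13 fixed, write α = 0.13s, β = 0.87s where s = α+β.
Need P(θ < 0.19) = 0.95 under Beta(0.13s, 0.87s). Normal approximation: (q−m)/√(m(1−m)/s) ≈ z_{0.95} = 1.64, so s ≈ 0.13·0.87·(1.64)²/(0.19−0.13)² = 85.0.
At s = 85.0: P(θ<0.19) ≈ 0.939. Adjusting to match 0.95 gives s ≈ 96.80.
So α = 0.13·96.80 ≈ 12.58, β = 0.87·96.80 ≈ 84.22.

α ≈ 12.58, β ≈ 84.22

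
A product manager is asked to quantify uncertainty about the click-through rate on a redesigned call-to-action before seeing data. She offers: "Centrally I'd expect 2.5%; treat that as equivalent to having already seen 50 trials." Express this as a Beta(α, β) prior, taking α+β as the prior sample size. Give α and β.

Under the effective-sample-size interpretation, Beta(α, β) has prior mean α/(α+β) and prior sample size α+β.
So α+β = 50 and α/(α+β) = 0.025, giving α = 0.025·50 = 1.25 and β = 50 − 1.25 = 48.75.

α = 1.25, β = 48.75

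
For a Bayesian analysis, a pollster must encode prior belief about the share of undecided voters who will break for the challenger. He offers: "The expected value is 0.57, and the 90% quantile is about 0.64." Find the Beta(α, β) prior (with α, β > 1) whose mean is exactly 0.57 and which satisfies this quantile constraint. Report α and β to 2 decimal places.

With mean 0.57 fixed, write α = 0.57s, β = 0.43s where s = α+β.
Need P(θ < 0.64) = 0.9 under Beta(0.57s, 0.43s). Normal approximation: (q−m)/√(m(1−m)/s) ≈ z_{0.9} = 1.28, so s ≈ 0.57·0.43·(1.28)²/(0.64−0.57)² = 82.2.
At s = 82.2: P(θ<0.64) ≈ 0.902. Adjusting to match 0.9 gives s ≈ 80.92.
So α = 0.57·80.92 ≈ 46.13, β = 0.43·80.92 ≈ 34.80.

α ≈ 46.13, β ≈ 34.80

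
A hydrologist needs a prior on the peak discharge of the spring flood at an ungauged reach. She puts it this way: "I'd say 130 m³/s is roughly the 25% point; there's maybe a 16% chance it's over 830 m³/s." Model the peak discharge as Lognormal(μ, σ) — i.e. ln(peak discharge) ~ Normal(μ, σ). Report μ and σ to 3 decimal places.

If T ~ Lognormal(μ,σ) then ln T ~ Normal(μ,σ), so the p-quantile of ln T is μ + z_p·σ.
ln(130) = 4.868 and ln(830) = 6.721; z_{0.25} = -0.6745, z_{0.84} = 0.9945.
σ = (6.721 − 4.868)/(0.9945 − (-0.6745)) = 1.111.
μ = 4.868 − (-0.6745)·1.111 = 5.617.

μ ≈ 5.617, σ ≈ 1.111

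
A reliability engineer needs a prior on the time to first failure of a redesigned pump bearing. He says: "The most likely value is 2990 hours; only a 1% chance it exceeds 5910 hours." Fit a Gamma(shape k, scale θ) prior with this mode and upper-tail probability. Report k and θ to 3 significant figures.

k ≈ 11.6, θ ≈ 282

Gamma(k,θ) with k>1 has mode (k−1)θ, so θ = 2990/(k−1).
Need P(X < 5910) = 0.99 with θ tied to k this way. Start at k = 2, θ = 2990: P(X<5910) ≈ 0.588.
Too low — raise k to concentrate. Iterating converges to k ≈ 11.6.
Then θ = 2990/(11.6−1) ≈ 282.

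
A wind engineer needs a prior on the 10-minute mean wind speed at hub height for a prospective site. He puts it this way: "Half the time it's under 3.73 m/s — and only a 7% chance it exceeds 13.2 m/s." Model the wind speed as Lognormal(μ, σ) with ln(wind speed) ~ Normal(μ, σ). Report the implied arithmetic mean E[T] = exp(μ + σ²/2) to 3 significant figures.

E[T] ≈ 5.38 m/s

If T ~ Lognormal(μ,σ) then ln T ~ Normal(μ,σ), so the p-quantile of ln T is μ + z_p·σ.
ln(3.73) = 1.316 and ln(13.2) = 2.58; z_{0.5} = 0, z_{0.93} = 1.476.
σ = (2.58 − 1.316)/(1.476 − (0)) = 0.856.
μ = 1.316 − (0)·0.856 = 1.316.
E[T] = exp(μ + σ²/2) = exp(1.316 + 0.3667) = 5.38 m/s.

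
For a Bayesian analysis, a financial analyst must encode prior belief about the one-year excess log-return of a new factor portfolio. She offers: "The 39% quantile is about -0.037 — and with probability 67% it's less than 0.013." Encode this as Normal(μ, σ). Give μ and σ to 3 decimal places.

μ = -0.018, σ = 0.070

The p-quantile of Normal(μ,σ) is μ + z_p·σ, with z_{0.39} = -0.2793 and z_{0.67} = 0.4399.
Eliminate σ: μ = (z₂·x₁ − z₁·x₂)/(z₂ − z₁) = (0.4399·-0.037 − (-0.2793)·0.013)/0.7192 = -0.018.
Then σ = (x₂ − x₁)/(z₂ − z₁) = (0.013 − -0.037)/0.7192 = 0.070.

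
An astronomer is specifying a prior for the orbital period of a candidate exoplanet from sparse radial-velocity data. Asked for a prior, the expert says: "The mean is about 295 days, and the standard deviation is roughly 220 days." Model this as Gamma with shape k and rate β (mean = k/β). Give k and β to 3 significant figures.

For Gamma(k, rate β): mean = k/β, variance = k/β², so CV = 1/√k.
CV = SD/mean = 220/295 = 0.7458, hence k = 1/CV² = 1.8.
Then β = k/mean = 1.8/295 = 0.0061.

k ≈ 1.8, β ≈ 0.0061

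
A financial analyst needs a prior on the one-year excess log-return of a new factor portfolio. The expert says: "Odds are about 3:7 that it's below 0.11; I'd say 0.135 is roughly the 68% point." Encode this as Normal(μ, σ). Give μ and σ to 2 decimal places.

μ = 0.12, σ = 0.03

The p-quantile of Normal(μ,σ) is μ + z_p·σ, with z_{0.3} = -0.5244 and z_{0.68} = 0.4677.
Eliminate σ: μ = (z₂·x₁ − z₁·x₂)/(z₂ − z₁) = (0.4677·0.11 − (-0.5244)·0.135)/0.9921 = 0.12.
Then σ = (x₂ − x₁)/(z₂ − z₁) = (0.135 − 0.11)/0.9921 = 0.03.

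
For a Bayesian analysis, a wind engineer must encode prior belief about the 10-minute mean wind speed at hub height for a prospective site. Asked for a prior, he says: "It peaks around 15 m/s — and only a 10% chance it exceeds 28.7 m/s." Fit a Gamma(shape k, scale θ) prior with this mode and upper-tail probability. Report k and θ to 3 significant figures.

Gamma(k,θ) with k>1 has mode (k−1)θ, so θ = 15/(k−1).
Need P(X < 28.7) = 0.9 with θ tied to k this way. Start at k = 2, θ = 15: P(X<28.7) ≈ 0.570.
Too low — raise k to concentrate. Iterating converges to k ≈ 5.54.
Then θ = 15/(5.54−1) ≈ 3.3.

k ≈ 5.54, θ ≈ 3.3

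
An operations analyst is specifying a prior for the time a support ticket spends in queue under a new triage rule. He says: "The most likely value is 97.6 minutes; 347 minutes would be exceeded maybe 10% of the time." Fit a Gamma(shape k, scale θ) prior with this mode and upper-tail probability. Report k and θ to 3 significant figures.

Gamma(k,θ) with k>1 has mode (k−1)θ, so θ = 97.6/(k−1).
Need P(X < 347) = 0.9 with θ tied to k this way. Start at k = 2, θ = 97.6: P(X<347) ≈ 0.870.
Too low — raise k to concentrate. Iterating converges to k ≈ 2.16.
Then θ = 97.6/(2.16−1) ≈ 84.1.

k ≈ 2.16, θ ≈ 84.1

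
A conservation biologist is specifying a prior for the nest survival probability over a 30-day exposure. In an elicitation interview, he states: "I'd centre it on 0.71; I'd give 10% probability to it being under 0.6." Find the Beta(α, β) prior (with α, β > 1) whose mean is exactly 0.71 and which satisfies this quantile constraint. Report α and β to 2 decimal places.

α ≈ 20.64, β ≈ 8.43

With mean 0.71 fixed, write α = 0.71s, β = 0.29s where s = α+β.
Need P(θ < 0.6) = 0.1 under Beta(0.71s, 0.29s). Normal approximation: (q−m)/√(m(1−m)/s) ≈ z_{0.1} = -1.28, so s ≈ 0.71·0.29·(-1.28)²/(0.6−0.71)² = 27.9.
At s = 27.9: P(θ<0.6) ≈ 0.104. Adjusting to match 0.1 gives s ≈ 29.07.
So α = 0.71·29.07 ≈ 20.64, β = 0.29·29.07 ≈ 8.43.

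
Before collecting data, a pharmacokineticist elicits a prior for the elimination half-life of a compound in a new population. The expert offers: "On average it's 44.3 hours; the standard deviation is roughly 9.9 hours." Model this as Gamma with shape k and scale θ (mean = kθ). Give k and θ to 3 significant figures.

For Gamma(k, scale θ): mean = kθ, variance = kθ², so CV = 1/√k.
CV = SD/mean = 9.9/44.3 = 0.2235, hence k = 1/CV² = 20.
Then θ = mean/k = 44.3/20 = 2.21.

k ≈ 20, θ ≈ 2.21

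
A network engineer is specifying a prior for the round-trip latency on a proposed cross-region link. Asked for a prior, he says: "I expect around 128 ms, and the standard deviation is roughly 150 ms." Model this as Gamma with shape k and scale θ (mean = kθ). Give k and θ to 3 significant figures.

For Gamma(k, scale θ): mean = kθ, variance = kθ², so CV = 1/√k.
CV = SD/mean = 150/128 = 1.172, hence k = 1/CV² = 0.728.
Then θ = mean/k = 128/0.728 = 176.

k ≈ 0.728, θ ≈ 176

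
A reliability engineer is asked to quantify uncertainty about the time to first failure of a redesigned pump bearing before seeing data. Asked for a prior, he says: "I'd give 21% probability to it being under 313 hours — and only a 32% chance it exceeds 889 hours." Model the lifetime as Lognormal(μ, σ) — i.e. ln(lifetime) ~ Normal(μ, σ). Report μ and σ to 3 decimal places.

If T ~ Lognormal(μ,σ) then ln T ~ Normal(μ,σ), so the p-quantile of ln T is μ + z_p·σ.
ln(313) = 5.746 and ln(889) = 6.79; z_{0.21} = -0.8064, z_{0.68} = 0.4677.
σ = (6.79 − 5.746)/(0.4677 − (-0.8064)) = 0.819.
μ = 5.746 − (-0.8064)·0.819 = 6.407.

μ ≈ 6.407, σ ≈ 0.819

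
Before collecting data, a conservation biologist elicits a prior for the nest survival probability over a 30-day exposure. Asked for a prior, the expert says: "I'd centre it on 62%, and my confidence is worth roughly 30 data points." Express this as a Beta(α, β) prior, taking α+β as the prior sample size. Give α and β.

Under the effective-sample-size interpretation, Beta(α, β) has prior mean α/(α+β) and prior sample size α+β.
So α+β = 30 and α/(α+β) = 0.62, giving α = 0.62·30 = 18.6 and β = 30 − 18.6 = 11.4.

α = 18.6, β = 11.4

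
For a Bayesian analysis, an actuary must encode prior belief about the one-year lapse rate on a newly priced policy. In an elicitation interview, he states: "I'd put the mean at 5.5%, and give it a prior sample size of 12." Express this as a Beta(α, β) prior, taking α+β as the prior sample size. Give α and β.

α = 0.66, β = 11.34

Under the effective-sample-size interpretation, Beta(α, β) has prior mean α/(α+β) and prior sample size α+β.
So α+β = 12 and α/(α+β) = 0.055, giving α = 0.055·12 = 0.66 and β = 12 − 0.66 = 11.34.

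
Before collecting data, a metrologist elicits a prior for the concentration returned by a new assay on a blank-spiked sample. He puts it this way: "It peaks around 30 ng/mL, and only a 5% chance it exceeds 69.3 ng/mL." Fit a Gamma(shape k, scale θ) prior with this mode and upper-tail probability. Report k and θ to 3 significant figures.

k ≈ 4.91, θ ≈ 7.68

Gamma(k,θ) with k>1 has mode (k−1)θ, so θ = 30/(k−1).
Need P(X < 69.3) = 0.95 with θ tied to k this way. Start at k = 2, θ = 30: P(X<69.3) ≈ 0.671.
Too low — raise k to concentrate. Iterating converges to k ≈ 4.91.
Then θ = 30/(4.91−1) ≈ 7.68.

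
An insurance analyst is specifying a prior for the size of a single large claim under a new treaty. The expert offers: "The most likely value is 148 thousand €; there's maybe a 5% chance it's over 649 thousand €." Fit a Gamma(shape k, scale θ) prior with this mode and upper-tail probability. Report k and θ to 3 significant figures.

k ≈ 2.13, θ ≈ 131

Gamma(k,θ) with k>1 has mode (k−1)θ, so θ = 148/(k−1).
Need P(X < 649) = 0.95 with θ tied to k this way. Start at k = 2, θ = 148: P(X<649) ≈ 0.933.
Too low — raise k to concentrate. Iterating converges to k ≈ 2.13.
Then θ = 148/(2.13−1) ≈ 131.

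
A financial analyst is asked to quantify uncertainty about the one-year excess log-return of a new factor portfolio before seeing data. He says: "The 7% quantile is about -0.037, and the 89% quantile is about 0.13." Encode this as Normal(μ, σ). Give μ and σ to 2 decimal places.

For Normal(μ,σ), the p-quantile is μ + z_p·σ. Here z_{0.07} = -1.476, z_{0.89} = 1.227.
So -0.037 = μ − 1.476σ and 0.13 = μ + 1.227σ.
Subtracting: σ = (0.13 − -0.037)/(1.227 − (-1.476)) = 0.06.
Then μ = -0.037 − (-1.476)·0.06 = 0.05.

μ = 0.05, σ = 0.06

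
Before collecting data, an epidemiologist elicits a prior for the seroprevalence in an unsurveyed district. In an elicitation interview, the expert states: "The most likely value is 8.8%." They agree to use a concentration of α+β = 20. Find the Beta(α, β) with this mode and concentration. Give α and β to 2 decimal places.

For α,β > 1 the Beta mode is (α−1)/(α+β−2). With α+β = 20, the mode is (α−1)/18.
Set (α−1)/18 = 0.088 → α = 1 + 0.088·18 = 2.58.
β = 20 − α = 17.42.

α = 2.58, β = 17.42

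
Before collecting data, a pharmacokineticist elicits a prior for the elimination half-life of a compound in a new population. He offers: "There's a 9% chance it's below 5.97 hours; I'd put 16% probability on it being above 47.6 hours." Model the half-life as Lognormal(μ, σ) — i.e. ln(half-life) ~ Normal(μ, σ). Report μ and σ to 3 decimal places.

If T ~ Lognormal(μ,σ) then ln T ~ Normal(μ,σ), so the p-quantile of ln T is μ + z_p·σ.
ln(5.97) = 1.787 and ln(47.6) = 3.863; z_{0.09} = -1.341, z_{0.84} = 0.9945.
σ = (3.863 − 1.787)/(0.9945 − (-1.341)) = 0.889.
μ = 1.787 − (-1.341)·0.889 = 2.979.

μ ≈ 2.979, σ ≈ 0.889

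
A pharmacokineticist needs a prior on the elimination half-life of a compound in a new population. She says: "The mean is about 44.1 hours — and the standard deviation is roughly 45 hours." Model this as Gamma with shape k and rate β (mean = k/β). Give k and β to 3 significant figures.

For Gamma(k, rate β): mean = k/β, variance = k/β², so CV = 1/√k.
CV = SD/mean = 45/44.1 = 1.02, hence k = 1/CV² = 0.96.
Then β = k/mean = 0.96/44.1 = 0.0218.

k ≈ 0.96, β ≈ 0.0218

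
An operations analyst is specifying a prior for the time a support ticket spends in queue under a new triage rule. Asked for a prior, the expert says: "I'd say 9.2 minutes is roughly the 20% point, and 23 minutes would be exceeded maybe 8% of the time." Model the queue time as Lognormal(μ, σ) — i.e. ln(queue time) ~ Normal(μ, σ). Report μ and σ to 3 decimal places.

μ ≈ 2.562, σ ≈ 0.408

If T ~ Lognormal(μ,σ) then ln T ~ Normal(μ,σ), so the p-quantile of ln T is μ + z_p·σ.
ln(9.2) = 2.219 and ln(23) = 3.135; z_{0.2} = -0.8416, z_{0.92} = 1.405.
σ = (3.135 − 2.219)/(1.405 − (-0.8416)) = 0.408.
μ = 2.219 − (-0.8416)·0.408 = 2.562.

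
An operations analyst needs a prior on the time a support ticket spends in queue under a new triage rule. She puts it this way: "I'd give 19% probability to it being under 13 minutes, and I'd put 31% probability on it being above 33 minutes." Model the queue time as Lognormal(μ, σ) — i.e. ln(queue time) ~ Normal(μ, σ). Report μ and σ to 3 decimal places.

If T ~ Lognormal(μ,σ) then ln T ~ Normal(μ,σ), so the p-quantile of ln T is μ + z_p·σ.
ln(13) = 2.565 and ln(33) = 3.497; z_{0.19} = -0.8779, z_{0.69} = 0.4959.
σ = (3.497 − 2.565)/(0.4959 − (-0.8779)) = 0.678.
μ = 2.565 − (-0.8779)·0.678 = 3.160.

μ ≈ 3.160, σ ≈ 0.678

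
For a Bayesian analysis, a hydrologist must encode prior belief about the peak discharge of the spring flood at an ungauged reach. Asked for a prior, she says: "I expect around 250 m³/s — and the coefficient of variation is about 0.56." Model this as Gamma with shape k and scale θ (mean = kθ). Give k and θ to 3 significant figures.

For Gamma(k, scale θ): mean = kθ, variance = kθ², so CV = 1/√k.
CV = 0.56, hence k = 1/CV² = 3.19.
Then θ = mean/k = 250/3.19 = 78.4.

k ≈ 3.19, θ ≈ 78.4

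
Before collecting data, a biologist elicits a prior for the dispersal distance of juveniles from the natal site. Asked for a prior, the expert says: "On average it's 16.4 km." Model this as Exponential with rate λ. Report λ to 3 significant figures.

λ ≈ 0.061

Exponential mean = 1/λ, so λ = 1/16.4 = 0.061.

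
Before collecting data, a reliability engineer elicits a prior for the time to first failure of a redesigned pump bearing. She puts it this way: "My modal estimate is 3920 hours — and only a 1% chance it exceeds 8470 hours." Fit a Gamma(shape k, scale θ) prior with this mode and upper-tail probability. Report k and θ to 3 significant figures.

k ≈ 9.15, θ ≈ 481

Gamma(k,θ) with k>1 has mode (k−1)θ, so θ = 3920/(k−1).
Need P(X < 8470) = 0.99 with θ tied to k this way. Start at k = 2, θ = 3920: P(X<8470) ≈ 0.636.
Too low — raise k to concentrate. Iterating converges to k ≈ 9.15.
Then θ = 3920/(9.15−1) ≈ 481.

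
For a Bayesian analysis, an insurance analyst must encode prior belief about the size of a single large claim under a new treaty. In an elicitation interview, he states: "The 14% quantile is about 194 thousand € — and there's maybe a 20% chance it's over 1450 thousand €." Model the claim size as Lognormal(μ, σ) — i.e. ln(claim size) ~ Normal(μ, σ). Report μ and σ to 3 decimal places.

μ ≈ 6.398, σ ≈ 1.047

If T ~ Lognormal(μ,σ) then ln T ~ Normal(μ,σ), so the p-quantile of ln T is μ + z_p·σ.
ln(194) = 5.268 and ln(1450) = 7.279; z_{0.14} = -1.08, z_{0.8} = 0.8416.
σ = (7.279 − 5.268)/(0.8416 − (-1.08)) = 1.047.
μ = 5.268 − (-1.08)·1.047 = 6.398.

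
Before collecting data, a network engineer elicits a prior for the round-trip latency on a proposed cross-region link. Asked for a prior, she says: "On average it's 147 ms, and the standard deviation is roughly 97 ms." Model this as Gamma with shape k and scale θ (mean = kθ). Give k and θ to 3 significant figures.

k ≈ 2.3, θ ≈ 64

For Gamma(k, scale θ): mean = kθ, variance = kθ², so CV = 1/√k.
CV = SD/mean = 97/147 = 0.6599, hence k = 1/CV² = 2.3.
Then θ = mean/k = 147/2.3 = 64.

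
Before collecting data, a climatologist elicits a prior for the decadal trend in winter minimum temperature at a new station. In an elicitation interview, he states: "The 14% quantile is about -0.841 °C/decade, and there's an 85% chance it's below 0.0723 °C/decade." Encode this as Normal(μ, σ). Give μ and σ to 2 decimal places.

The p-quantile of Normal(μ,σ) is μ + z_p·σ, with z_{0.14} = -1.08 and z_{0.85} = 1.036.
Eliminate σ: μ = (z₂·x₁ − z₁·x₂)/(z₂ − z₁) = (1.036·-0.841 − (-1.08)·0.0723)/2.117 = -0.37.
Then σ = (x₂ − x₁)/(z₂ − z₁) = (0.0723 − -0.841)/2.117 = 0.43.

μ = -0.37, σ = 0.43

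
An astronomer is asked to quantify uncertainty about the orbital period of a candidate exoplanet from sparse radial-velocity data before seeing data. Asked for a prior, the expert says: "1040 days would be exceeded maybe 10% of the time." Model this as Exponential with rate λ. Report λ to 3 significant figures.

λ ≈ 0.00221

P(T > 1040.0) = e^(−λ·1040.0) = 0.1, so λ = −ln(0.1)/1040.0 = 0.00221.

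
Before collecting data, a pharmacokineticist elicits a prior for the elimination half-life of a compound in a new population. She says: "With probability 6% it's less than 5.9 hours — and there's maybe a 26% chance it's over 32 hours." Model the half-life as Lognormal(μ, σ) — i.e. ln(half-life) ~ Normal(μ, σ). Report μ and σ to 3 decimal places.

μ ≈ 2.971, σ ≈ 0.769

If T ~ Lognormal(μ,σ) then ln T ~ Normal(μ,σ), so the p-quantile of ln T is μ + z_p·σ.
ln(5.9) = 1.775 and ln(32) = 3.466; z_{0.06} = -1.555, z_{0.74} = 0.6433.
σ = (3.466 − 1.775)/(0.6433 − (-1.555)) = 0.769.
μ = 1.775 − (-1.555)·0.769 = 2.971.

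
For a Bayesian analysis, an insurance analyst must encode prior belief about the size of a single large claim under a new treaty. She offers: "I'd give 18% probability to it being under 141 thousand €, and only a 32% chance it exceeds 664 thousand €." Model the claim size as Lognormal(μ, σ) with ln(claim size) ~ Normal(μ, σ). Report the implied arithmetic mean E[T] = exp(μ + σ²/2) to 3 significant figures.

If T ~ Lognormal(μ,σ) then ln T ~ Normal(μ,σ), so the p-quantile of ln T is μ + z_p·σ.
ln(141) = 4.949 and ln(664) = 6.498; z_{0.18} = -0.9154, z_{0.68} = 0.4677.
σ = (6.498 − 4.949)/(0.4677 − (-0.9154)) = 1.120.
μ = 4.949 − (-0.9154)·1.120 = 5.974.
E[T] = exp(μ + σ²/2) = exp(5.974 + 0.6276) = 736 thousand €.

E[T] ≈ 736 thousand €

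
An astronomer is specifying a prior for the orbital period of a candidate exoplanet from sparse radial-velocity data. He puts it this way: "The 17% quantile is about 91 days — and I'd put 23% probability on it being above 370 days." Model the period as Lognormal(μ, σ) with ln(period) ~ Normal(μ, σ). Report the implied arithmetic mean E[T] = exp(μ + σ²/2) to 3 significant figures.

E[T] ≈ 283 days

If T ~ Lognormal(μ,σ) then ln T ~ Normal(μ,σ), so the p-quantile of ln T is μ + z_p·σ.
ln(91) = 4.511 and ln(370) = 5.914; z_{0.17} = -0.9542, z_{0.77} = 0.7388.
σ = (5.914 − 4.511)/(0.7388 − (-0.9542)) = 0.828.
μ = 4.511 − (-0.9542)·0.828 = 5.301.
E[T] = exp(μ + σ²/2) = exp(5.301 + 0.3432) = 283 days.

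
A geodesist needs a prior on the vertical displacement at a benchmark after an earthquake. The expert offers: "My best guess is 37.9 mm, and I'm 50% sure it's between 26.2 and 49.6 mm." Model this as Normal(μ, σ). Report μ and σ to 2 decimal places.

A symmetric 50% interval runs μ ± z·σ with z = 0.6745.
Half-width = 11.7, so σ = 11.7/0.6745 = 17.35.
μ is the stated best guess, 37.90.

μ = 37.90, σ = 17.35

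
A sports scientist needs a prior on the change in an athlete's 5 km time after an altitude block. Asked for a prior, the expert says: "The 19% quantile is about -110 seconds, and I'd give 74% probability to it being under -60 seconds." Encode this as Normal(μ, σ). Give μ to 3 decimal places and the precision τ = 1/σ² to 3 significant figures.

μ = -81.145, τ = 0.000926

The p-quantile of Normal(μ,σ) is μ + z_p·σ, with z_{0.19} = -0.8779 and z_{0.74} = 0.6433.
Eliminate σ: μ = (z₂·x₁ − z₁·x₂)/(z₂ − z₁) = (0.6433·-110 − (-0.8779)·-60)/1.521 = -81.145.
Then σ = (x₂ − x₁)/(z₂ − z₁) = (-60 − -110)/1.521 = 32.868.
Precision τ = 1/σ² = 1/32.87² = 0.000926.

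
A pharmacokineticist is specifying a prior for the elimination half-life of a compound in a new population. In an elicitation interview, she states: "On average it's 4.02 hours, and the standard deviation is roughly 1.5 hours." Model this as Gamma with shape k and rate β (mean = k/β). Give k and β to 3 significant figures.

For Gamma(k, rate β): mean = k/β, variance = k/β², so CV = 1/√k.
CV = SD/mean = 1.5/4.02 = 0.3731, hence k = 1/CV² = 7.18.
Then β = k/mean = 7.18/4.02 = 1.79.

k ≈ 7.18, β ≈ 1.79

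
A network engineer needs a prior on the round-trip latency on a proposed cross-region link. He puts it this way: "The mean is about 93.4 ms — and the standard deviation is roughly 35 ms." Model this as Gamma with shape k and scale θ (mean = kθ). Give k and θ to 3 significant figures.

For Gamma(k, scale θ): mean = kθ, variance = kθ², so CV = 1/√k.
CV = SD/mean = 35/93.4 = 0.3747, hence k = 1/CV² = 7.12.
Then θ = mean/k = 93.4/7.12 = 13.1.

k ≈ 7.12, θ ≈ 13.1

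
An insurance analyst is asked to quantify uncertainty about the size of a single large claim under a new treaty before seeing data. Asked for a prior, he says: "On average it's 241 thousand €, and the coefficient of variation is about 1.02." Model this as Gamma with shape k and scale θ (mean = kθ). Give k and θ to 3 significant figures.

k ≈ 0.961, θ ≈ 251

For Gamma(k, scale θ): mean = kθ, variance = kθ², so CV = 1/√k.
CV = 1.02, hence k = 1/CV² = 0.961.
Then θ = mean/k = 241/0.961 = 251.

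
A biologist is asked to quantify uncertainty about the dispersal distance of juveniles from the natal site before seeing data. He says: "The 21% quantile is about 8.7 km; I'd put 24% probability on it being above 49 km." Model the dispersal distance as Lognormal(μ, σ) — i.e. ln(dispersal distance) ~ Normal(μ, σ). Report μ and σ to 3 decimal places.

If T ~ Lognormal(μ,σ) then ln T ~ Normal(μ,σ), so the p-quantile of ln T is μ + z_p·σ.
ln(8.7) = 2.163 and ln(49) = 3.892; z_{0.21} = -0.8064, z_{0.76} = 0.7063.
σ = (3.892 − 2.163)/(0.7063 − (-0.8064)) = 1.143.
μ = 2.163 − (-0.8064)·1.143 = 3.085.

μ ≈ 3.085, σ ≈ 1.143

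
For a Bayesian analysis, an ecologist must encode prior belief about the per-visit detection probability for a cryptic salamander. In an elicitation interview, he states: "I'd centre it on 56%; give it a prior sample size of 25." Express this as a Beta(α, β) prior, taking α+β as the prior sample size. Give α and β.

α = 14, β = 11

Under the effective-sample-size interpretation, Beta(α, β) has prior mean α/(α+β) and prior sample size α+β.
So α+β = 25 and α/(α+β) = 0.56, giving α = 0.56·25 = 14 and β = 25 − 14 = 11.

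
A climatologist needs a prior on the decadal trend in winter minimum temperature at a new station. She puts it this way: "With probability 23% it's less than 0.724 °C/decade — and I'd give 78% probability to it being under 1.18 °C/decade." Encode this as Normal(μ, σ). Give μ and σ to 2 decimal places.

μ = 0.95, σ = 0.30

For Normal(μ,σ), the p-quantile is μ + z_p·σ. Here z_{0.23} = -0.7388, z_{0.78} = 0.7722.
So 0.724 = μ − 0.7388σ and 1.18 = μ + 0.7722σ.
Subtracting: σ = (1.18 − 0.724)/(0.7722 − (-0.7388)) = 0.30.
Then μ = 0.724 − (-0.7388)·0.30 = 0.95.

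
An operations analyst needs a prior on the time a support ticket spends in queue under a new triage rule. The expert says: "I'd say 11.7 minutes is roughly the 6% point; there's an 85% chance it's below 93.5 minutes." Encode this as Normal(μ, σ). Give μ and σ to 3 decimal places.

μ = 60.782, σ = 31.568

The p-quantile of Normal(μ,σ) is μ + z_p·σ, with z_{0.06} = -1.555 and z_{0.85} = 1.036.
Eliminate σ: μ = (z₂·x₁ − z₁·x₂)/(z₂ − z₁) = (1.036·11.7 − (-1.555)·93.5)/2.591 = 60.782.
Then σ = (x₂ − x₁)/(z₂ − z₁) = (93.5 − 11.7)/2.591 = 31.568.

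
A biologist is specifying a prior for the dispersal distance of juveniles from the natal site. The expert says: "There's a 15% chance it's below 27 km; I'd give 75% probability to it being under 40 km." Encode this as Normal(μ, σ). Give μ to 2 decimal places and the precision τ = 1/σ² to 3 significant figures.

μ = 34.88, τ = 0.0173

The p-quantile of Normal(μ,σ) is μ + z_p·σ, with z_{0.15} = -1.036 and z_{0.75} = 0.6745.
Eliminate σ: μ = (z₂·x₁ − z₁·x₂)/(z₂ − z₁) = (0.6745·27 − (-1.036)·40)/1.711 = 34.88.
Then σ = (x₂ − x₁)/(z₂ − z₁) = (40 − 27)/1.711 = 7.60.
Precision τ = 1/σ² = 1/7.598² = 0.0173.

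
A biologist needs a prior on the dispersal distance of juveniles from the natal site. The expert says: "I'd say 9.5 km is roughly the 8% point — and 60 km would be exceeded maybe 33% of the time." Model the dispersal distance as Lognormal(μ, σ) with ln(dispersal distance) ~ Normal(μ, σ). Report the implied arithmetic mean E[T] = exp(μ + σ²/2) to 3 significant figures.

E[T] ≈ 63.7 km

If T ~ Lognormal(μ,σ) then ln T ~ Normal(μ,σ), so the p-quantile of ln T is μ + z_p·σ.
ln(9.5) = 2.251 and ln(60) = 4.094; z_{0.08} = -1.405, z_{0.67} = 0.4399.
σ = (4.094 − 2.251)/(0.4399 − (-1.405)) = 0.999.
μ = 2.251 − (-1.405)·0.999 = 3.655.
E[T] = exp(μ + σ²/2) = exp(3.655 + 0.4990) = 63.7 km.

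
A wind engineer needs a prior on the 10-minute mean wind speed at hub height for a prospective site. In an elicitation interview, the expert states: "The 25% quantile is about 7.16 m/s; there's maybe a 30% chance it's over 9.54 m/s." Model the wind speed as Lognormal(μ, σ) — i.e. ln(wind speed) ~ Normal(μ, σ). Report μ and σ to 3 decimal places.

If T ~ Lognormal(μ,σ) then ln T ~ Normal(μ,σ), so the p-quantile of ln T is μ + z_p·σ.
ln(7.16) = 1.969 and ln(9.54) = 2.255; z_{0.25} = -0.6745, z_{0.7} = 0.5244.
σ = (2.255 − 1.969)/(0.5244 − (-0.6745)) = 0.239.
μ = 1.969 − (-0.6745)·0.239 = 2.130.

μ ≈ 2.130, σ ≈ 0.239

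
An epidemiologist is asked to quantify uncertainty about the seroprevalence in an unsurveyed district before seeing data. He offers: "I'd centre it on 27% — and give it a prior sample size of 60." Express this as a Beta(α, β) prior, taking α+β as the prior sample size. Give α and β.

Under the effective-sample-size interpretation, Beta(α, β) has prior mean α/(α+β) and prior sample size α+β.
So α+β = 60 and α/(α+β) = 0.27, giving α = 0.27·60 = 16.2 and β = 60 − 16.2 = 43.8.

α = 16.2, β = 43.8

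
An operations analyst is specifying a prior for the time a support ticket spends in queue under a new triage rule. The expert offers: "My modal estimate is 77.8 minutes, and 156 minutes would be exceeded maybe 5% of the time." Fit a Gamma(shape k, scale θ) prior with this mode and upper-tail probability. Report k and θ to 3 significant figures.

k ≈ 6.72, θ ≈ 13.6

Gamma(k,θ) with k>1 has mode (k−1)θ, so θ = 77.8/(k−1).
Need P(X < 156) = 0.95 with θ tied to k this way. Start at k = 2, θ = 77.8: P(X<156) ≈ 0.595.
Too low — raise k to concentrate. Iterating converges to k ≈ 6.72.
Then θ = 77.8/(6.72−1) ≈ 13.6.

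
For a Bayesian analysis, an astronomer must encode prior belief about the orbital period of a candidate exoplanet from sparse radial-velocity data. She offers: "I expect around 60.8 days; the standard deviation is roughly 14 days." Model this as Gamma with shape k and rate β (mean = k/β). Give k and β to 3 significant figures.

For Gamma(k, rate β): mean = k/β, variance = k/β², so CV = 1/√k.
CV = SD/mean = 14/60.8 = 0.2303, hence k = 1/CV² = 18.9.
Then β = k/mean = 18.9/60.8 = 0.31.

k ≈ 18.9, β ≈ 0.31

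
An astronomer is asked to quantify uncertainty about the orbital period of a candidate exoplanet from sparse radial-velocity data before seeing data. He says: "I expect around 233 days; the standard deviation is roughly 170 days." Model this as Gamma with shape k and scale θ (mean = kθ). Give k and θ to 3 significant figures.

For Gamma(k, scale θ): mean = kθ, variance = kθ², so CV = 1/√k.
CV = SD/mean = 170/233 = 0.7296, hence k = 1/CV² = 1.88.
Then θ = mean/k = 233/1.88 = 124.

k ≈ 1.88, θ ≈ 124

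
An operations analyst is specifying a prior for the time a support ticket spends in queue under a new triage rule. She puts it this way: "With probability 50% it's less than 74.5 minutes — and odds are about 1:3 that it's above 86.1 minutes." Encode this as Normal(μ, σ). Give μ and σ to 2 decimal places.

The p-quantile of Normal(μ,σ) is μ + z_p·σ, with z_{0.5} = 0 and z_{0.75} = 0.6745.
Eliminate σ: μ = (z₂·x₁ − z₁·x₂)/(z₂ − z₁) = (0.6745·74.5 − (0)·86.1)/0.6745 = 74.50.
Then σ = (x₂ − x₁)/(z₂ − z₁) = (86.1 − 74.5)/0.6745 = 17.20.

μ = 74.50, σ = 17.20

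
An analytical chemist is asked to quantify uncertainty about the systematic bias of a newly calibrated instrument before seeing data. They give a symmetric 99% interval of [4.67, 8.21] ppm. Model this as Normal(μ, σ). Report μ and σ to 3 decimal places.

A symmetric 99% interval runs μ ± z·σ with z = 2.576.
Half-width = 1.77, so σ = 1.77/2.576 = 0.687.
μ is the interval midpoint, 6.440.

μ = 6.440, σ = 0.687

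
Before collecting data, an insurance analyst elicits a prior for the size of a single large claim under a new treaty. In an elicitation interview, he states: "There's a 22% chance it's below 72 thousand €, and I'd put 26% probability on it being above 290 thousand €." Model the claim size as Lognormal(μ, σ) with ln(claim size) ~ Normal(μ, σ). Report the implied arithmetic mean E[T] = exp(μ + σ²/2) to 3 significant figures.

E[T] ≈ 250 thousand €

If T ~ Lognormal(μ,σ) then ln T ~ Normal(μ,σ), so the p-quantile of ln T is μ + z_p·σ.
ln(72) = 4.277 and ln(290) = 5.67; z_{0.22} = -0.7722, z_{0.74} = 0.6433.
σ = (5.67 − 4.277)/(0.6433 − (-0.7722)) = 0.984.
μ = 4.277 − (-0.7722)·0.984 = 5.037.
E[T] = exp(μ + σ²/2) = exp(5.037 + 0.4844) = 250 thousand €.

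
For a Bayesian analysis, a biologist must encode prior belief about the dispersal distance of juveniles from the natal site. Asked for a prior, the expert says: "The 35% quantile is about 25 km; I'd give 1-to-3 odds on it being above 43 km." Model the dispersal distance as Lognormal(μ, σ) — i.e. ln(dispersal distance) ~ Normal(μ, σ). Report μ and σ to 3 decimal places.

μ ≈ 3.416, σ ≈ 0.512

If T ~ Lognormal(μ,σ) then ln T ~ Normal(μ,σ), so the p-quantile of ln T is μ + z_p·σ.
ln(25) = 3.219 and ln(43) = 3.761; z_{0.35} = -0.3853, z_{0.75} = 0.6745.
σ = (3.761 − 3.219)/(0.6745 − (-0.3853)) = 0.512.
μ = 3.219 − (-0.3853)·0.512 = 3.416.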